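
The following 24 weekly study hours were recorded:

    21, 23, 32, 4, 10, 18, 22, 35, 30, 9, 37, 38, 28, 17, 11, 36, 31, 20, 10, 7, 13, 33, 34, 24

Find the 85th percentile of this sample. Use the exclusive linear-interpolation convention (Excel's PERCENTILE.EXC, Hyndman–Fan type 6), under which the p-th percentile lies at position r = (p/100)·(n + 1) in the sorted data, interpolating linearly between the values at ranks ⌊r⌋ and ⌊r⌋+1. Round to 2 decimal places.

35.25

Sorted: 4, 7, 9, 10, 10, 11, 13, 17, 18, 20, 21, 22, 23, 24, 28, 30, 31, 32, 33, 34, 35, 36, 37, 38.
n = 24.
r = (85/100)·(24 + 1) = 21.25.
Rank 21 is 35 and rank 22 is 36.
Interpolate: 35 + 0.25·(36 − 35) = 35 + 0.25·1 = 35.25.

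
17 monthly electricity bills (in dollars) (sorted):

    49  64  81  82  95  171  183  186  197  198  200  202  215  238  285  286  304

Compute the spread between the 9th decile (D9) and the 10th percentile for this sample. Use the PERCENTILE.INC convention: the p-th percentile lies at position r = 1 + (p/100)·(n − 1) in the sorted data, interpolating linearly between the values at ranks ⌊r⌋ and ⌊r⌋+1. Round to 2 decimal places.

n = 17.
P10: r = 2.6; ranks 2–3 are 64, 81; interpolating gives 74.2.
P90: r = 15.4; ranks 15–16 are 285, 286; interpolating gives 285.4.
Difference: 285.4 − 74.2 = 211.2.

211.20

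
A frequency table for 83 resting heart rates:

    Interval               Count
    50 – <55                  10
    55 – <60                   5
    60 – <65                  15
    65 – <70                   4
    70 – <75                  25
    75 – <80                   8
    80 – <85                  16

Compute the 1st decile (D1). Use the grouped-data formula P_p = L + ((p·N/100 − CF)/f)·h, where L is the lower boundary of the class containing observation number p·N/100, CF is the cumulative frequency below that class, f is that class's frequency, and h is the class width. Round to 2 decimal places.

54.15

N = 83; target position k = 10/100 · 83 = 8.3.
Cumulative frequencies: 10, 15, 30, 34, 59, 67, 83.
Observation 8.3 falls in the class 50 – <55.
L = 50, CF = 0, f = 10, h = 5.
P10 = 50 + ((8.3 − 0)/10)·5 = 50 + 4.15 = 54.15.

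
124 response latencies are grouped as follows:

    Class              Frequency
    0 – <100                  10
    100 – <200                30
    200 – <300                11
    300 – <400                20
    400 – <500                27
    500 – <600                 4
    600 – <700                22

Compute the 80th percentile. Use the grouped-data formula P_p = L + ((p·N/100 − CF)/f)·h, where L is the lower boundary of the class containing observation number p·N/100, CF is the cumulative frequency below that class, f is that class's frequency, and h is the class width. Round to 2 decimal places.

N = 124; target position k = 80/100 · 124 = 99.2.
Cumulative frequencies: 10, 40, 51, 71, 98, 102, 124.
Observation 99.2 falls in the class 500 – <600.
L = 500, CF = 98, f = 4, h = 100.
P80 = 500 + ((99.2 − 98)/4)·100 = 500 + 30 = 530.

530.00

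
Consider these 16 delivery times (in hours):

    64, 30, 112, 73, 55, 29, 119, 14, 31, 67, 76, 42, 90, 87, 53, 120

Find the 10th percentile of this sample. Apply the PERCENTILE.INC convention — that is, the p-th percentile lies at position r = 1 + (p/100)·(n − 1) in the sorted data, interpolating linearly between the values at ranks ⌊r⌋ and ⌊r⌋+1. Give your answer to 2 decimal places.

29.50

Sorted: 14, 29, 30, 31, 42, 53, 55, 64, 67, 73, 76, 87, 90, 112, 119, 120.
n = 16.
r = 1 + (10/100)·(16 − 1) = 1 + 1.5 = 2.5.
Rank 2 is 29 and rank 3 is 30.
Interpolate: 29 + 0.5·(30 − 29) = 29 + 0.5·1 = 29.5.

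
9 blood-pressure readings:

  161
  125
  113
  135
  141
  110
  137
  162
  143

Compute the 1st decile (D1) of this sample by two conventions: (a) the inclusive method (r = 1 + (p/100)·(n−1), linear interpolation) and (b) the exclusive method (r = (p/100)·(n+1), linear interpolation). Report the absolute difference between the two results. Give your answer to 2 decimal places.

2.40

Sorted: 110, 113, 125, 135, 137, 141, 143, 161, 162.
n = 9.
(a) r = 1.8; between ranks 1 (110) and 2 (113): 112.4.
(b) r = 1 → value at rank 1 = 110.
|112.4 − 110| = 2.4.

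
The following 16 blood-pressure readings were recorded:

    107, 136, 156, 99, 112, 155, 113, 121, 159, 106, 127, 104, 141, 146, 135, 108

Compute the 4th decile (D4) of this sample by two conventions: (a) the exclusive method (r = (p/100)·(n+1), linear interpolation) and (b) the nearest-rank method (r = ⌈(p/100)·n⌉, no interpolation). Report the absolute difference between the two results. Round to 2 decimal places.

Sorted: 99, 104, 106, 107, 108, 112, 113, 121, 127, 135, 136, 141, 146, 155, 156, 159.
n = 16.
(a) r = 6.8; between ranks 6 (112) and 7 (113): 112.8.
(b) the nearest-rank method: rank 7 → 113.
|112.8 − 113| = 0.2.

0.20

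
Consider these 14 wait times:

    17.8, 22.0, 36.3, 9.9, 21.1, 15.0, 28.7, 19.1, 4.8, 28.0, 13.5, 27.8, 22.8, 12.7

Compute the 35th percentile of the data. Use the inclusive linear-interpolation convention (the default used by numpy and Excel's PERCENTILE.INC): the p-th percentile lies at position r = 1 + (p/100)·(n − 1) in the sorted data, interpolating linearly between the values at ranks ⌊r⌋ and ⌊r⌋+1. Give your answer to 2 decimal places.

16.54

Sorted: 4.8, 9.9, 12.7, 13.5, 15.0, 17.8, 19.1, 21.1, 22.0, 22.8, 27.8, 28.0, 28.7, 36.3.
n = 14.
r = 1 + (35/100)·(14 − 1) = 1 + 4.55 = 5.55.
Rank 5 is 15.0 and rank 6 is 17.8.
Interpolate: 15.0 + 0.55·(17.8 − 15.0) = 15.0 + 0.55·2.8 = 16.54.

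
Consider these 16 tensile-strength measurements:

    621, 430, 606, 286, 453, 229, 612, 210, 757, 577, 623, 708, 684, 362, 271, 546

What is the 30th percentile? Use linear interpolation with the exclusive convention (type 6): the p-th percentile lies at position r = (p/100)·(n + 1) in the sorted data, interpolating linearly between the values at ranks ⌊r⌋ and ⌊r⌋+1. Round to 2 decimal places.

368.80

Sorted: 210, 229, 271, 286, 362, 430, 453, 546, 577, 606, 612, 621, 623, 684, 708, 757.
n = 16.
r = (30/100)·(16 + 1) = 5.1.
Rank 5 is 362 and rank 6 is 430.
Interpolate: 362 + 0.1·(430 − 362) = 362 + 0.1·68 = 368.8.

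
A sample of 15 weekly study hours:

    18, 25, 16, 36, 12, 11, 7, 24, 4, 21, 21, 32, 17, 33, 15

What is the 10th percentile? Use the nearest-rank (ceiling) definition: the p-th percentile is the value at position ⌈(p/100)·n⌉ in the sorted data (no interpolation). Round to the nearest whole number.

7

Sorted: 4, 7, 11, 12, 15, 16, 17, 18, 21, 21, 24, 25, 32, 33, 36.
n = 15.
Position = ⌈10/100 · 15⌉ = ⌈1.5⌉ = 2.
The value at rank 2 is 7.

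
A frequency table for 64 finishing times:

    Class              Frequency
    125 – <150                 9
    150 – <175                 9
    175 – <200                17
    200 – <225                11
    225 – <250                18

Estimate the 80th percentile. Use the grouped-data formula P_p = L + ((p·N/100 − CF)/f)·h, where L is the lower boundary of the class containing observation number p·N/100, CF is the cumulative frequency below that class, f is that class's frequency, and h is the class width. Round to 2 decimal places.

N = 64; target position k = 80/100 · 64 = 51.2.
Cumulative frequencies: 9, 18, 35, 46, 64.
Observation 51.2 falls in the class 225 – <250.
L = 225, CF = 46, f = 18, h = 25.
P80 = 225 + ((51.2 − 46)/18)·25 = 225 + 7.22222 = 232.222.

232.22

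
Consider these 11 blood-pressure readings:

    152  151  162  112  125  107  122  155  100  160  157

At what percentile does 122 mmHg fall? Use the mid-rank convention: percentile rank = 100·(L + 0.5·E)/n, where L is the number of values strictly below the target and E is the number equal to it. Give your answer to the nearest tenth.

Sorted: 100, 107, 112, 122, 125, 151, 152, 155, 157, 160, 162.
Count below 122: L = 3; count equal: E = 1; n = 11.
Percentile rank = 100·(3 + 0.5·1)/11 = 100·3.5/11 = 31.82.

31.8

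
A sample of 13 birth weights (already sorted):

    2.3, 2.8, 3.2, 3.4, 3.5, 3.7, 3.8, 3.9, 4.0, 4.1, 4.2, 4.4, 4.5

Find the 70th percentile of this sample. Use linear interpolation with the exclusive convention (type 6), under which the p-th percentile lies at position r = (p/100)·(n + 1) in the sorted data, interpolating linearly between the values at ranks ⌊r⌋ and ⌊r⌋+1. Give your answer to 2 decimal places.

n = 13.
r = (70/100)·(13 + 1) = 9.8.
Rank 9 is 4.0 and rank 10 is 4.1.
Interpolate: 4.0 + 0.8·(4.1 − 4.0) = 4.0 + 0.8·0.1 = 4.08.

4.08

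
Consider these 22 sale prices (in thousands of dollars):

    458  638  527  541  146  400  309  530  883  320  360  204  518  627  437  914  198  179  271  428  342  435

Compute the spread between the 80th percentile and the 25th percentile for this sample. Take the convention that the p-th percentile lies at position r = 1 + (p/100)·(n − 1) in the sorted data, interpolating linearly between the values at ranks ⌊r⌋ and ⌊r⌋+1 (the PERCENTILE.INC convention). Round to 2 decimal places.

227.05

Sorted: 146, 179, 198, 204, 271, 309, 320, 342, 360, 400, 428, 435, 437, 458, 518, 527, 530, 541, 627, 638, 883, 914.
n = 22.
P25: r = 6.25; ranks 6–7 are 309, 320; interpolating gives 311.75.
P80: r = 17.8; ranks 17–18 are 530, 541; interpolating gives 538.8.
Difference: 538.8 − 311.75 = 227.05.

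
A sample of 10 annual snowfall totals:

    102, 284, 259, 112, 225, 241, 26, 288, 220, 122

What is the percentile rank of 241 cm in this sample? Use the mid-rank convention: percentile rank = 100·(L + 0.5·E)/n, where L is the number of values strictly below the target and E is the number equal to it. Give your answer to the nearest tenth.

Sorted: 26, 102, 112, 122, 220, 225, 241, 259, 284, 288.
Count below 241: L = 6; count equal: E = 1; n = 10.
Percentile rank = 100·(6 + 0.5·1)/10 = 100·6.5/10 = 65.

65.0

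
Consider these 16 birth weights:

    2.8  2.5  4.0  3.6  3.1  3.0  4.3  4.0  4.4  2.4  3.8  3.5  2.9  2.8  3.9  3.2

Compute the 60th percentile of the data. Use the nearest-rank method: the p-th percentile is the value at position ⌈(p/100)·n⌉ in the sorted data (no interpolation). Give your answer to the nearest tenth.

3.6

Sorted: 2.4, 2.5, 2.8, 2.8, 2.9, 3.0, 3.1, 3.2, 3.5, 3.6, 3.8, 3.9, 4.0, 4.0, 4.3, 4.4.
n = 16.
Position = ⌈60/100 · 16⌉ = ⌈9.6⌉ = 10.
The value at rank 10 is 3.6.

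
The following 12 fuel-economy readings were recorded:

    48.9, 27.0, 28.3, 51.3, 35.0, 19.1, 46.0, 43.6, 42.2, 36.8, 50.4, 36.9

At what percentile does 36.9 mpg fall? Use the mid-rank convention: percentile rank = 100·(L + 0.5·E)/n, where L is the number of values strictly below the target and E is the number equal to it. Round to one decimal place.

Sorted: 19.1, 27.0, 28.3, 35.0, 36.8, 36.9, 42.2, 43.6, 46.0, 48.9, 50.4, 51.3.
Count below 36.9: L = 5; count equal: E = 1; n = 12.
Percentile rank = 100·(5 + 0.5·1)/12 = 100·5.5/12 = 45.83.

45.8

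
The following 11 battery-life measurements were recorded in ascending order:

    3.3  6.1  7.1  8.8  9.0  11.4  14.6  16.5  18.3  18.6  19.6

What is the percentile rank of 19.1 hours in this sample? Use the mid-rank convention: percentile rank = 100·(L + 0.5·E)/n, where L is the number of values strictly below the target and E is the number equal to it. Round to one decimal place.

Count below 19.1: L = 10; count equal: E = 0; n = 11.
Percentile rank = 100·(10 + 0.5·0)/11 = 100·10/11 = 90.91.

90.9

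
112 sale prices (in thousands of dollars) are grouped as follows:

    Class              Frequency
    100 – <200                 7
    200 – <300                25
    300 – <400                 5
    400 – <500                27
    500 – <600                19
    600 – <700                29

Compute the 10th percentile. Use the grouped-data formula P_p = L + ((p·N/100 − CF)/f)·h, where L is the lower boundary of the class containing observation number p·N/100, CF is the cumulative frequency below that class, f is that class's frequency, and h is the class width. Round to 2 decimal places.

216.80

N = 112; target position k = 10/100 · 112 = 11.2.
Cumulative frequencies: 7, 32, 37, 64, 83, 112.
Observation 11.2 falls in the class 200 – <300.
L = 200, CF = 7, f = 25, h = 100.
P10 = 200 + ((11.2 − 7)/25)·100 = 200 + 16.8 = 216.8.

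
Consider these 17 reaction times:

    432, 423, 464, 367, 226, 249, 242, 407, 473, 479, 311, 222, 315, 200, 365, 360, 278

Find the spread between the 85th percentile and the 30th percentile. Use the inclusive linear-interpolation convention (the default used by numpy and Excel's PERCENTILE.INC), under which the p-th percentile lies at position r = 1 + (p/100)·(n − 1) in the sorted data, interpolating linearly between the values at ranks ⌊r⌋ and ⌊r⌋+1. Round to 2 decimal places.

Sorted: 200, 222, 226, 242, 249, 278, 311, 315, 360, 365, 367, 407, 423, 432, 464, 473, 479.
n = 17.
P30: r = 5.8; ranks 5–6 are 249, 278; interpolating gives 272.2.
P85: r = 14.6; ranks 14–15 are 432, 464; interpolating gives 451.2.
Difference: 451.2 − 272.2 = 179.

179.00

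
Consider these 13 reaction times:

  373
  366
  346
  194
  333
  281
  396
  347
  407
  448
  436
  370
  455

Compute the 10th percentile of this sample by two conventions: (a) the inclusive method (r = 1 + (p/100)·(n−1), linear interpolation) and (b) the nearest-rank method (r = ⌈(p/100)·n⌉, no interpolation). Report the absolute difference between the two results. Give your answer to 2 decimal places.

Sorted: 194, 281, 333, 346, 347, 366, 370, 373, 396, 407, 436, 448, 455.
n = 13.
(a) r = 2.2; between ranks 2 (281) and 3 (333): 291.4.
(b) the nearest-rank method: rank 2 → 281.
|291.4 − 281| = 10.4.

10.40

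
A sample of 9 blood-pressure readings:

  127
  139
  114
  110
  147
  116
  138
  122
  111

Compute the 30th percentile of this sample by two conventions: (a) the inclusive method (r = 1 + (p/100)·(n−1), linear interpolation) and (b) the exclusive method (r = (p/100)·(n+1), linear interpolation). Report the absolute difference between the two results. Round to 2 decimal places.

Sorted: 110, 111, 114, 116, 122, 127, 138, 139, 147.
n = 9.
(a) r = 3.4; between ranks 3 (114) and 4 (116): 114.8.
(b) r = 3 → value at rank 3 = 114.
|114.8 − 114| = 0.8.

0.80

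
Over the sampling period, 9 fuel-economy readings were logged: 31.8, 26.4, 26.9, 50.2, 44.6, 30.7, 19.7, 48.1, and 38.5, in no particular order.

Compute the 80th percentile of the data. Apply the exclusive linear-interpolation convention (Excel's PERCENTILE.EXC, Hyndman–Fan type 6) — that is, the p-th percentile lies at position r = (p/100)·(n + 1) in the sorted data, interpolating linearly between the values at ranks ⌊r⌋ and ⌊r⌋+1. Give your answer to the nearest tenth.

Sorted: 19.7, 26.4, 26.9, 30.7, 31.8, 38.5, 44.6, 48.1, 50.2.
n = 9.
r = (80/100)·(9 + 1) = 8.
r is an integer, so P80 is the value at rank 8: 48.1.

48.1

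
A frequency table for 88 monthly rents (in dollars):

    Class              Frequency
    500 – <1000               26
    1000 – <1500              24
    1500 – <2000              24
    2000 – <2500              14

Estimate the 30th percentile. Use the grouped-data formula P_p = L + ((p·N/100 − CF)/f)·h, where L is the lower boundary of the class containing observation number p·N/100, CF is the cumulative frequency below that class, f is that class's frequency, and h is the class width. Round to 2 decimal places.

1008.33

N = 88; target position k = 30/100 · 88 = 26.4.
Cumulative frequencies: 26, 50, 74, 88.
Observation 26.4 falls in the class 1000 – <1500.
L = 1000, CF = 26, f = 24, h = 500.
P30 = 1000 + ((26.4 − 26)/24)·500 = 1000 + 8.33333 = 1008.33.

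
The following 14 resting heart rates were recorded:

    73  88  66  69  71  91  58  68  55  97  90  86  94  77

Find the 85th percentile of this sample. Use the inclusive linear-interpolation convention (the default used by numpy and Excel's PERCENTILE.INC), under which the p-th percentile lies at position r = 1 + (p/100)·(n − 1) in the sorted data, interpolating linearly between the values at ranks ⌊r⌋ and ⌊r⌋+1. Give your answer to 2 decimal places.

Sorted: 55, 58, 66, 68, 69, 71, 73, 77, 86, 88, 90, 91, 94, 97.
n = 14.
r = 1 + (85/100)·(14 − 1) = 1 + 11.05 = 12.05.
Rank 12 is 91 and rank 13 is 94.
Interpolate: 91 + 0.05·(94 − 91) = 91 + 0.05·3 = 91.15.

91.15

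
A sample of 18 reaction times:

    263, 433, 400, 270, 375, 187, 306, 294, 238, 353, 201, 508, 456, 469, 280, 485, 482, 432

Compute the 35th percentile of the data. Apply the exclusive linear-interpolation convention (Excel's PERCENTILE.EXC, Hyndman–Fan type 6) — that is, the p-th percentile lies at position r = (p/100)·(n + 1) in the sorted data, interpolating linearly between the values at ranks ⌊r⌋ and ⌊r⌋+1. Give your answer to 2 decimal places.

289.10

Sorted: 187, 201, 238, 263, 270, 280, 294, 306, 353, 375, 400, 432, 433, 456, 469, 482, 485, 508.
n = 18.
r = (35/100)·(18 + 1) = 6.65.
Rank 6 is 280 and rank 7 is 294.
Interpolate: 280 + 0.65·(294 − 280) = 280 + 0.65·14 = 289.1.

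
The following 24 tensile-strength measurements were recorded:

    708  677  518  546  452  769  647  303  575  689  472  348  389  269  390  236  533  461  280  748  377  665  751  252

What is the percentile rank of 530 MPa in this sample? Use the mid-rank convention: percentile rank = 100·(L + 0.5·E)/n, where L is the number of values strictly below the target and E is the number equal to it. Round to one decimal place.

54.2

Sorted: 236, 252, 269, 280, 303, 348, 377, 389, 390, 452, 461, 472, 518, 533, 546, 575, 647, 665, 677, 689, 708, 748, 751, 769.
Count below 530: L = 13; count equal: E = 0; n = 24.
Percentile rank = 100·(13 + 0.5·0)/24 = 100·13/24 = 54.17.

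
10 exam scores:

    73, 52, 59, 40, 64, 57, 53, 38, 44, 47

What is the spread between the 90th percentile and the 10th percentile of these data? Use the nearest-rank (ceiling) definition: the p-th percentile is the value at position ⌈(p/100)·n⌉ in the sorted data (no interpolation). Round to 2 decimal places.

Sorted: 38, 40, 44, 47, 52, 53, 57, 59, 64, 73.
n = 10.
P10: rank ⌈10/100·10⌉ = 1 → 38.
P90: rank ⌈90/100·10⌉ = 9 → 64.
Difference: 64 − 38 = 26.

26.00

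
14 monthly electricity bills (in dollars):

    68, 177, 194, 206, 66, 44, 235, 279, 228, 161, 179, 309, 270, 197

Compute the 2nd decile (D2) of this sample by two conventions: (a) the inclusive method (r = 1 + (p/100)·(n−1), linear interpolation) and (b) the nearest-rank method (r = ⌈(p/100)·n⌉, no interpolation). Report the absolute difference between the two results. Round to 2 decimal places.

Sorted: 44, 66, 68, 161, 177, 179, 194, 197, 206, 228, 235, 270, 279, 309.
n = 14.
(a) r = 3.6; between ranks 3 (68) and 4 (161): 123.8.
(b) the nearest-rank method: rank 3 → 68.
|123.8 − 68| = 55.8.

55.80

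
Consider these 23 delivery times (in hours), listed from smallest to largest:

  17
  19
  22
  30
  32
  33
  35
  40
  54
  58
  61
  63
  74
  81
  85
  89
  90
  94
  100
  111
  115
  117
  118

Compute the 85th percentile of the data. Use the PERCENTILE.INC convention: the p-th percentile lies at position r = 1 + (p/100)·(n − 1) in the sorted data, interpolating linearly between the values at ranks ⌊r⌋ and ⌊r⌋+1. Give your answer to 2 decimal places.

n = 23.
r = 1 + (85/100)·(23 − 1) = 1 + 18.7 = 19.7.
Rank 19 is 100 and rank 20 is 111.
Interpolate: 100 + 0.7·(111 − 100) = 100 + 0.7·11 = 107.7.

107.70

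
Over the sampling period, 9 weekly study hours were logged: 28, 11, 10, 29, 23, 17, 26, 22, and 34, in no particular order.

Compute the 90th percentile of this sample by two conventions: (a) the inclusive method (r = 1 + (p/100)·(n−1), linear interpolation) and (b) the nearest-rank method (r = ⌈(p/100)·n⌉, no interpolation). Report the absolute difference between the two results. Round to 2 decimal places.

Sorted: 10, 11, 17, 22, 23, 26, 28, 29, 34.
n = 9.
(a) r = 8.2; between ranks 8 (29) and 9 (34): 30.
(b) the nearest-rank method: rank 9 → 34.
|30 − 34| = 4.

4.00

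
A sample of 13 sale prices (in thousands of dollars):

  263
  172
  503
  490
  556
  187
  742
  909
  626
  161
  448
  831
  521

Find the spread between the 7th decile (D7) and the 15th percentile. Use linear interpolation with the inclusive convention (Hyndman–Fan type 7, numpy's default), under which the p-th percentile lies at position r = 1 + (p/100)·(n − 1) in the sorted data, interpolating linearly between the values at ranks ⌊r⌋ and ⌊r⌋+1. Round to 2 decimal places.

Sorted: 161, 172, 187, 263, 448, 490, 503, 521, 556, 626, 742, 831, 909.
n = 13.
P15: r = 2.8; ranks 2–3 are 172, 187; interpolating gives 184.
P70: r = 9.4; ranks 9–10 are 556, 626; interpolating gives 584.
Difference: 584 − 184 = 400.

400.00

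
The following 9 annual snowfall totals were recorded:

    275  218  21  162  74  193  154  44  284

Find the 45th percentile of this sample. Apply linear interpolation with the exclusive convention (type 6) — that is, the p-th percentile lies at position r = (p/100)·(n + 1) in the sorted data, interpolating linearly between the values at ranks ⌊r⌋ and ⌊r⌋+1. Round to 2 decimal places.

Sorted: 21, 44, 74, 154, 162, 193, 218, 275, 284.
n = 9.
r = (45/100)·(9 + 1) = 4.5.
Rank 4 is 154 and rank 5 is 162.
Interpolate: 154 + 0.5·(162 − 154) = 154 + 0.5·8 = 158.

158.00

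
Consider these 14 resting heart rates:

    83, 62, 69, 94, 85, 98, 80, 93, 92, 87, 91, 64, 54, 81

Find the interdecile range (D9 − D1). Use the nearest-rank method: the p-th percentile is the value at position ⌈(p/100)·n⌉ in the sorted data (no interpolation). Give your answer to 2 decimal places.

Sorted: 54, 62, 64, 69, 80, 81, 83, 85, 87, 91, 92, 93, 94, 98.
n = 14.
P10: rank ⌈10/100·14⌉ = 2 → 62.
P90: rank ⌈90/100·14⌉ = 13 → 94.
Difference: 94 − 62 = 32.

32.00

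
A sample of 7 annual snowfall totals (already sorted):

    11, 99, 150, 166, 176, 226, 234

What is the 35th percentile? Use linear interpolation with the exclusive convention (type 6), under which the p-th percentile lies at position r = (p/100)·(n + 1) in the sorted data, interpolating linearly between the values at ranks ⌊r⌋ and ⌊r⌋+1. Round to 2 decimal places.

n = 7.
r = (35/100)·(7 + 1) = 2.8.
Rank 2 is 99 and rank 3 is 150.
Interpolate: 99 + 0.8·(150 − 99) = 99 + 0.8·51 = 139.8.

139.80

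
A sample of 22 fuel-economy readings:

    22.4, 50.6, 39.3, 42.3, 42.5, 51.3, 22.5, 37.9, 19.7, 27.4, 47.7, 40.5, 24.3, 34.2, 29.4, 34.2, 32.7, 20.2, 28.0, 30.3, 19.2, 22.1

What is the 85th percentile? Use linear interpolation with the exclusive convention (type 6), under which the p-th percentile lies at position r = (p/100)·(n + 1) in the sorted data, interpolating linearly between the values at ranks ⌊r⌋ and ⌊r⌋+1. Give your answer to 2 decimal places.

Sorted: 19.2, 19.7, 20.2, 22.1, 22.4, 22.5, 24.3, 27.4, 28.0, 29.4, 30.3, 32.7, 34.2, 34.2, 37.9, 39.3, 40.5, 42.3, 42.5, 47.7, 50.6, 51.3.
n = 22.
r = (85/100)·(22 + 1) = 19.55.
Rank 19 is 42.5 and rank 20 is 47.7.
Interpolate: 42.5 + 0.55·(47.7 − 42.5) = 42.5 + 0.55·5.2 = 45.36.

45.36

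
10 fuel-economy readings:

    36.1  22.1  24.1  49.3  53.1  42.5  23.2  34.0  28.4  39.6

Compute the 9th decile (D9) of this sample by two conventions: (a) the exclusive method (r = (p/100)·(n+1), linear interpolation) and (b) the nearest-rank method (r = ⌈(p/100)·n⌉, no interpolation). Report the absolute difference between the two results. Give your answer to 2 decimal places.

3.42

Sorted: 22.1, 23.2, 24.1, 28.4, 34.0, 36.1, 39.6, 42.5, 49.3, 53.1.
n = 10.
(a) r = 9.9; between ranks 9 (49.3) and 10 (53.1): 52.72.
(b) the nearest-rank method: rank 9 → 49.3.
|52.72 − 49.3| = 3.42.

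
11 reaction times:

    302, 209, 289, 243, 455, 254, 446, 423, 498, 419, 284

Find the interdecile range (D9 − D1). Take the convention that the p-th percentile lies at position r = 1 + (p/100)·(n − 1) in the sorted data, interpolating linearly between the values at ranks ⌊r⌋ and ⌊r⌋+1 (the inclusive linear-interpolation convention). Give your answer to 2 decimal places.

212.00

Sorted: 209, 243, 254, 284, 289, 302, 419, 423, 446, 455, 498.
n = 11.
P10: r = 2 (integer) → 243.
P90: r = 10 (integer) → 455.
Difference: 455 − 243 = 212.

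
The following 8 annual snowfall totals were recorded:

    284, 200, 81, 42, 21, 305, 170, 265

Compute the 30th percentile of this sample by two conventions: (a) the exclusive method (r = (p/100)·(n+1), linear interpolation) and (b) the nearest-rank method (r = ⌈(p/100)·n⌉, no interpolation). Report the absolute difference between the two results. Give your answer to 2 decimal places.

11.70

Sorted: 21, 42, 81, 170, 200, 265, 284, 305.
n = 8.
(a) r = 2.7; between ranks 2 (42) and 3 (81): 69.3.
(b) the nearest-rank method: rank 3 → 81.
|69.3 − 81| = 11.7.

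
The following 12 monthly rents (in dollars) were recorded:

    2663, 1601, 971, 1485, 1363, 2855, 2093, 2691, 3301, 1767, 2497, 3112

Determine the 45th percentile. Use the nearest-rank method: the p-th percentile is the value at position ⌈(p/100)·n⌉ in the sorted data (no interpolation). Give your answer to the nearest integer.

Sorted: 971, 1363, 1485, 1601, 1767, 2093, 2497, 2663, 2691, 2855, 3112, 3301.
n = 12.
Position = ⌈45/100 · 12⌉ = ⌈5.4⌉ = 6.
The value at rank 6 is 2093.

2093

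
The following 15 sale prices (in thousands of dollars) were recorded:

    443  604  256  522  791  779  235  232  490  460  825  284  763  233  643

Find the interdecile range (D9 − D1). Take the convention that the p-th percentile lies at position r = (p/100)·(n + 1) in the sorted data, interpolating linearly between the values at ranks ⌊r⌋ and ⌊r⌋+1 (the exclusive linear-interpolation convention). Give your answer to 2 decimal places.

Sorted: 232, 233, 235, 256, 284, 443, 460, 490, 522, 604, 643, 763, 779, 791, 825.
n = 15.
P10: r = 1.6; ranks 1–2 are 232, 233; interpolating gives 232.6.
P90: r = 14.4; ranks 14–15 are 791, 825; interpolating gives 804.6.
Difference: 804.6 − 232.6 = 572.

572.00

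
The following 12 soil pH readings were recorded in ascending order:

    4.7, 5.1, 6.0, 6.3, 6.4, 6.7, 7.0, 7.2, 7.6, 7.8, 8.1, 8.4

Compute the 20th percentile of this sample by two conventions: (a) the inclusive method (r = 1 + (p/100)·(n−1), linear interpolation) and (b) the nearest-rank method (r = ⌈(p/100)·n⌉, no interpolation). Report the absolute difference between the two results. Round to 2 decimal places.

n = 12.
(a) r = 3.2; between ranks 3 (6.0) and 4 (6.3): 6.06.
(b) the nearest-rank method: rank 3 → 6.
|6.06 − 6| = 0.06.

0.06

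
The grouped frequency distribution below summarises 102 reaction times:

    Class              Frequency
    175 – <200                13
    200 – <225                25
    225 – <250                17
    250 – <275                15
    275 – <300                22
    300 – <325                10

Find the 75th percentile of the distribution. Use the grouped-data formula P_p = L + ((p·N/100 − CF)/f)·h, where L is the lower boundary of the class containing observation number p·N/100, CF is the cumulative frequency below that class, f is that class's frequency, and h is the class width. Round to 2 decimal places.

282.39

N = 102; target position k = 75/100 · 102 = 76.5.
Cumulative frequencies: 13, 38, 55, 70, 92, 102.
Observation 76.5 falls in the class 275 – <300.
L = 275, CF = 70, f = 22, h = 25.
P75 = 275 + ((76.5 − 70)/22)·25 = 275 + 7.38636 = 282.386.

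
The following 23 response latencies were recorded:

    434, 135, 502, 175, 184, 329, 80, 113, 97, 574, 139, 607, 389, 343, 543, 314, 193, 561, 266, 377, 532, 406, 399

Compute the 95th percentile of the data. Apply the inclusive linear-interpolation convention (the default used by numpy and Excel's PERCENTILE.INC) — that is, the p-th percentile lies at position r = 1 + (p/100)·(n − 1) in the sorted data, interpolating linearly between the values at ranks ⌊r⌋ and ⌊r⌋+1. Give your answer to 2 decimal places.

Sorted: 80, 97, 113, 135, 139, 175, 184, 193, 266, 314, 329, 343, 377, 389, 399, 406, 434, 502, 532, 543, 561, 574, 607.
n = 23.
r = 1 + (95/100)·(23 − 1) = 1 + 20.9 = 21.9.
Rank 21 is 561 and rank 22 is 574.
Interpolate: 561 + 0.9·(574 − 561) = 561 + 0.9·13 = 572.7.

572.70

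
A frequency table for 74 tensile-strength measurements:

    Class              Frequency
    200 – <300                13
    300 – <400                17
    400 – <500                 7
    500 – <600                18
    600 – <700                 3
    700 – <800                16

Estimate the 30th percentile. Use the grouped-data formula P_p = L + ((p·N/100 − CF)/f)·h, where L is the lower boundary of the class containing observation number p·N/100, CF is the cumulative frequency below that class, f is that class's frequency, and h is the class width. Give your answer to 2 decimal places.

N = 74; target position k = 30/100 · 74 = 22.2.
Cumulative frequencies: 13, 30, 37, 55, 58, 74.
Observation 22.2 falls in the class 300 – <400.
L = 300, CF = 13, f = 17, h = 100.
P30 = 300 + ((22.2 − 13)/17)·100 = 300 + 54.1176 = 354.118.

354.12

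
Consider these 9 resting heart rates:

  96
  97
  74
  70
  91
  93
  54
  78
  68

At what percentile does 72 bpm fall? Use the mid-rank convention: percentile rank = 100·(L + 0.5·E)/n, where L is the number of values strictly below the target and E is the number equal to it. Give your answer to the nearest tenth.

Sorted: 54, 68, 70, 74, 78, 91, 93, 96, 97.
Count below 72: L = 3; count equal: E = 0; n = 9.
Percentile rank = 100·(3 + 0.5·0)/9 = 100·3/9 = 33.33.

33.3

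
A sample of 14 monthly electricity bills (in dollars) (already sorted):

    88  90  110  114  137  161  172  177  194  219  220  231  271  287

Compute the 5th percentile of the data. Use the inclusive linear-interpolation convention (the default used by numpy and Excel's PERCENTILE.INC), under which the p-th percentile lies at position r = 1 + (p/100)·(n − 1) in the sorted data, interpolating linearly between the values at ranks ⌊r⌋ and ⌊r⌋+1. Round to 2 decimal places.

89.30

n = 14.
r = 1 + (5/100)·(14 − 1) = 1 + 0.65 = 1.65.
Rank 1 is 88 and rank 2 is 90.
Interpolate: 88 + 0.65·(90 − 88) = 88 + 0.65·2 = 89.3.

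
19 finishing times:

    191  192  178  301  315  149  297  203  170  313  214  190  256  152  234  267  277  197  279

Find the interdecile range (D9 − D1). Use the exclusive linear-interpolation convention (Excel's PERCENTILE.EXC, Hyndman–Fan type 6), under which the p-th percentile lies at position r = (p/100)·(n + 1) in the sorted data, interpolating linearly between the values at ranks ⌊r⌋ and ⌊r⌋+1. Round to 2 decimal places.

Sorted: 149, 152, 170, 178, 190, 191, 192, 197, 203, 214, 234, 256, 267, 277, 279, 297, 301, 313, 315.
n = 19.
P10: r = 2 (integer) → 152.
P90: r = 18 (integer) → 313.
Difference: 313 − 152 = 161.

161.00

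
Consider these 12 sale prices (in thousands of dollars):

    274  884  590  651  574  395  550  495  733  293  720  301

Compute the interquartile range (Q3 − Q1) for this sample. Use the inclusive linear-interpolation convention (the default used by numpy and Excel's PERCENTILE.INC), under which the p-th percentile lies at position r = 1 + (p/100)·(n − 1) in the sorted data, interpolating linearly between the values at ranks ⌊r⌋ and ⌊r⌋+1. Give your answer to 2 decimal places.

296.75

Sorted: 274, 293, 301, 395, 495, 550, 574, 590, 651, 720, 733, 884.
n = 12.
P25: r = 3.75; ranks 3–4 are 301, 395; interpolating gives 371.5.
P75: r = 9.25; ranks 9–10 are 651, 720; interpolating gives 668.25.
Difference: 668.25 − 371.5 = 296.75.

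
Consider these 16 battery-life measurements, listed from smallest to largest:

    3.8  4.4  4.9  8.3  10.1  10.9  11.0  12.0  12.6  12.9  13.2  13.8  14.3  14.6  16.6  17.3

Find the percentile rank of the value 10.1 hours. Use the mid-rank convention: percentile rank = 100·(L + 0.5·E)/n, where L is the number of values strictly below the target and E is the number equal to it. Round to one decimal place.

28.1

Count below 10.1: L = 4; count equal: E = 1; n = 16.
Percentile rank = 100·(4 + 0.5·1)/16 = 100·4.5/16 = 28.12.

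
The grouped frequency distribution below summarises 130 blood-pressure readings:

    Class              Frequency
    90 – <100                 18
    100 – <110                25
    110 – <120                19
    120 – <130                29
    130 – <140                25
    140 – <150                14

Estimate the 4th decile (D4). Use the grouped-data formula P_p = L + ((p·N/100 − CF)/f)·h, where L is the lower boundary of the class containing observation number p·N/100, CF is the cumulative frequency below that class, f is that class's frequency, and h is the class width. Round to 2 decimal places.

114.74

N = 130; target position k = 40/100 · 130 = 52.
Cumulative frequencies: 18, 43, 62, 91, 116, 130.
Observation 52 falls in the class 110 – <120.
L = 110, CF = 43, f = 19, h = 10.
P40 = 110 + ((52 − 43)/19)·10 = 110 + 4.73684 = 114.737.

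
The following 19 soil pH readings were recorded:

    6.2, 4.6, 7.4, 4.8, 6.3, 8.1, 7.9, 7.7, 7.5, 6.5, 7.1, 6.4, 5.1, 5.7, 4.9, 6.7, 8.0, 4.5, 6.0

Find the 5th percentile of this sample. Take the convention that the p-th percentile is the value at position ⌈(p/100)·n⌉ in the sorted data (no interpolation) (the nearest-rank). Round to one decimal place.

4.5

Sorted: 4.5, 4.6, 4.8, 4.9, 5.1, 5.7, 6.0, 6.2, 6.3, 6.4, 6.5, 6.7, 7.1, 7.4, 7.5, 7.7, 7.9, 8.0, 8.1.
n = 19.
Position = ⌈5/100 · 19⌉ = ⌈0.95⌉ = 1.
The value at rank 1 is 4.5.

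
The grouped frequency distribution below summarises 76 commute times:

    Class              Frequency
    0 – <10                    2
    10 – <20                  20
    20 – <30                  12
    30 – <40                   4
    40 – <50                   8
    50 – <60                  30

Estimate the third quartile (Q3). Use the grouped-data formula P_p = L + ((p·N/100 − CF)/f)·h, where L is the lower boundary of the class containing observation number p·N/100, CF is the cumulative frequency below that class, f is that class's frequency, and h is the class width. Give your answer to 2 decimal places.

N = 76; target position k = 75/100 · 76 = 57.
Cumulative frequencies: 2, 22, 34, 38, 46, 76.
Observation 57 falls in the class 50 – <60.
L = 50, CF = 46, f = 30, h = 10.
P75 = 50 + ((57 − 46)/30)·10 = 50 + 3.66667 = 53.6667.

53.67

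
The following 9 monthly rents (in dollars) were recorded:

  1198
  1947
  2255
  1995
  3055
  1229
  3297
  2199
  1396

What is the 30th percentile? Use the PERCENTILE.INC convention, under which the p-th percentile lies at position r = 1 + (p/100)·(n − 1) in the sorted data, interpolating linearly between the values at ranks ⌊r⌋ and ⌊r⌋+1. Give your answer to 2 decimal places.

Sorted: 1198, 1229, 1396, 1947, 1995, 2199, 2255, 3055, 3297.
n = 9.
r = 1 + (30/100)·(9 − 1) = 1 + 2.4 = 3.4.
Rank 3 is 1396 and rank 4 is 1947.
Interpolate: 1396 + 0.4·(1947 − 1396) = 1396 + 0.4·551 = 1616.4.

1616.40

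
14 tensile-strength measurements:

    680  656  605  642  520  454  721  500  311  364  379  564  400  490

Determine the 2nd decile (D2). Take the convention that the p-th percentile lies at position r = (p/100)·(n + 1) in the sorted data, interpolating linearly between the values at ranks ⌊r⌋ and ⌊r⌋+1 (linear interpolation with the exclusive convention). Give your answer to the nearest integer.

Sorted: 311, 364, 379, 400, 454, 490, 500, 520, 564, 605, 642, 656, 680, 721.
n = 14.
r = (20/100)·(14 + 1) = 3.
r is an integer, so P20 is the value at rank 3: 379.

379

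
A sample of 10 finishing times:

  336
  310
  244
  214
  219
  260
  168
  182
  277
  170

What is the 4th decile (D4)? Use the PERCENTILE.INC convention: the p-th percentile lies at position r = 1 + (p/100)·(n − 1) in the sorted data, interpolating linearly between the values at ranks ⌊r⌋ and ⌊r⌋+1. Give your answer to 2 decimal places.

217.00

Sorted: 168, 170, 182, 214, 219, 244, 260, 277, 310, 336.
n = 10.
r = 1 + (40/100)·(10 − 1) = 1 + 3.6 = 4.6.
Rank 4 is 214 and rank 5 is 219.
Interpolate: 214 + 0.6·(219 − 214) = 214 + 0.6·5 = 217.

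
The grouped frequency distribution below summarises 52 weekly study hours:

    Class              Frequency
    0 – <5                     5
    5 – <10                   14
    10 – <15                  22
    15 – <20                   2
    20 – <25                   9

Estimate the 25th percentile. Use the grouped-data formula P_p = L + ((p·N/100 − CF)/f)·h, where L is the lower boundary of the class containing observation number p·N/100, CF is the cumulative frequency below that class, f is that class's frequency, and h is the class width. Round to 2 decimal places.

N = 52; target position k = 25/100 · 52 = 13.
Cumulative frequencies: 5, 19, 41, 43, 52.
Observation 13 falls in the class 5 – <10.
L = 5, CF = 5, f = 14, h = 5.
P25 = 5 + ((13 − 5)/14)·5 = 5 + 2.85714 = 7.85714.

7.86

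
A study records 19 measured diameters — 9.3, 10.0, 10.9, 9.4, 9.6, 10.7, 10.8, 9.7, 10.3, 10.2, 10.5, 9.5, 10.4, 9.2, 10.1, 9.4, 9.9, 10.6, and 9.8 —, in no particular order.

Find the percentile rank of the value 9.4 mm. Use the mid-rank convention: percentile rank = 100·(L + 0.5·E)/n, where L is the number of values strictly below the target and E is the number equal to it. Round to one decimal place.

Sorted: 9.2, 9.3, 9.4, 9.4, 9.5, 9.6, 9.7, 9.8, 9.9, 10.0, 10.1, 10.2, 10.3, 10.4, 10.5, 10.6, 10.7, 10.8, 10.9.
Count below 9.4: L = 2; count equal: E = 2; n = 19.
Percentile rank = 100·(2 + 0.5·2)/19 = 100·3/19 = 15.79.

15.8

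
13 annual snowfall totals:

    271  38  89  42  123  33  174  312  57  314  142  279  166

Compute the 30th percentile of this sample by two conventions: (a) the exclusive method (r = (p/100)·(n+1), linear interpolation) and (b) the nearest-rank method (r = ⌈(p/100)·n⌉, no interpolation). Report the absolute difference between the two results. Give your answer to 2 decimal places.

6.40

Sorted: 33, 38, 42, 57, 89, 123, 142, 166, 174, 271, 279, 312, 314.
n = 13.
(a) r = 4.2; between ranks 4 (57) and 5 (89): 63.4.
(b) the nearest-rank method: rank 4 → 57.
|63.4 − 57| = 6.4.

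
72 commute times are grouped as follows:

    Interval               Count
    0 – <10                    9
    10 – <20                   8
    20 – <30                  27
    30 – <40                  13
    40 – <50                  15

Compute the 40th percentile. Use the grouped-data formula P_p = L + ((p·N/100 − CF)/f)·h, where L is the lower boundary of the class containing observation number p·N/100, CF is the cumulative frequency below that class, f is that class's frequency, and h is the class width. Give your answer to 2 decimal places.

24.37

N = 72; target position k = 40/100 · 72 = 28.8.
Cumulative frequencies: 9, 17, 44, 57, 72.
Observation 28.8 falls in the class 20 – <30.
L = 20, CF = 17, f = 27, h = 10.
P40 = 20 + ((28.8 − 17)/27)·10 = 20 + 4.37037 = 24.3704.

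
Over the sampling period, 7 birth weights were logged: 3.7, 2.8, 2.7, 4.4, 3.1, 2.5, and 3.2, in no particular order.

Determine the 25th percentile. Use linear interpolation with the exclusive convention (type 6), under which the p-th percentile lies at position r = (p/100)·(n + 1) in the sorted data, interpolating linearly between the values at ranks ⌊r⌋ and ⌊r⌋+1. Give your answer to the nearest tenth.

2.7

Sorted: 2.5, 2.7, 2.8, 3.1, 3.2, 3.7, 4.4.
n = 7.
r = (25/100)·(7 + 1) = 2.
r is an integer, so P25 is the value at rank 2: 2.7.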